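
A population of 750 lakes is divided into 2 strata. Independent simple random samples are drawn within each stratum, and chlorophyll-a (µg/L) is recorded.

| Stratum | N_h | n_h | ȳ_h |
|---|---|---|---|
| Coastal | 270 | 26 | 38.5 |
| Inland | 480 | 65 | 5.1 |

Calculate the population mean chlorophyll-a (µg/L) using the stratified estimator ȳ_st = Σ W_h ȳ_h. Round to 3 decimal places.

N = Σ N_h = 750. Stratum weights W_h = N_h/N.
ȳ_st = (270·38.5 + 480·5.1) / 750 = 17.12400

ȳ_st ≈ 17.124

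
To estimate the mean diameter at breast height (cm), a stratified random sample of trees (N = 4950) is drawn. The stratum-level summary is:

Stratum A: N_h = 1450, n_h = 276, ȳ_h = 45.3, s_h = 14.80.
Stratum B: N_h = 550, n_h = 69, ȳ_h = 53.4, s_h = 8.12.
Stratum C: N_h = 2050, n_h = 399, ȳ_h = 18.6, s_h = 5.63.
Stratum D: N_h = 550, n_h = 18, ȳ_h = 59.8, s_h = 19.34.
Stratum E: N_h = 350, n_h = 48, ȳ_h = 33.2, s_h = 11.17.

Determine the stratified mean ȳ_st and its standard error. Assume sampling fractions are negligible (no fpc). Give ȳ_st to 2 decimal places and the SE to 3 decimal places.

ȳ_st ≈ 35.90, SE ≈ 0.603

ȳ_st = Σ W_h ȳ_h = (1450·45.3 + 550·53.4 + 2050·18.6 + 550·59.8 + 350·33.2)/4950 = 35.89798
V̂(ȳ_st) = Σ W_h² s_h²/n_h, with W_h = N_h/N and N = 4950:
  stratum A: (1450/4950)²·14.80²/276 = 0.0680989
  stratum B: (550/4950)²·8.12²/69 = 0.0117972
  stratum C: (2050/4950)²·5.63²/399 = 0.0136251
  stratum D: (550/4950)²·19.34²/18 = 0.25654
  stratum E: (350/4950)²·11.17²/48 = 0.0129954
V̂(ȳ_st) = 0.363057
SE(ȳ_st) = √0.363057 = 0.602542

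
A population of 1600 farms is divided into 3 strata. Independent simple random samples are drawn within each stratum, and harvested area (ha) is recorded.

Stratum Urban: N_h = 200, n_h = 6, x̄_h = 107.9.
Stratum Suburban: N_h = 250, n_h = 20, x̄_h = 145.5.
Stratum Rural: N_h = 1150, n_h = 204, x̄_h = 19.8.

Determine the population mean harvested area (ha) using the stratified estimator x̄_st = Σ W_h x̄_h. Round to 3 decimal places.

x̄_st ≈ 50.453

N = Σ N_h = 1600. Stratum weights W_h = N_h/N.
x̄_st = (200·107.9 + 250·145.5 + 1150·19.8) / 1600 = 50.45312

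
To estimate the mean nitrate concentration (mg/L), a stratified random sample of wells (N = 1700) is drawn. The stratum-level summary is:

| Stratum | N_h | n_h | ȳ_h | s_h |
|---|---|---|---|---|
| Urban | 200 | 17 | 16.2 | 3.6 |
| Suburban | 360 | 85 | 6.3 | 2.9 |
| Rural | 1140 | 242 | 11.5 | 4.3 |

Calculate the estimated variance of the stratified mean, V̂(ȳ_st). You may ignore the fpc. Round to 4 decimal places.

V̂(ȳ_st) ≈ 0.0493

V̂(ȳ_st) = Σ W_h² s_h²/n_h, with W_h = N_h/N and N = 1700:
  stratum Urban: (200/1700)²·3.6²/17 = 0.0105516
  stratum Suburban: (360/1700)²·2.9²/85 = 0.00443695
  stratum Rural: (1140/1700)²·4.3²/242 = 0.0343584
V̂(ȳ_st) = 0.049347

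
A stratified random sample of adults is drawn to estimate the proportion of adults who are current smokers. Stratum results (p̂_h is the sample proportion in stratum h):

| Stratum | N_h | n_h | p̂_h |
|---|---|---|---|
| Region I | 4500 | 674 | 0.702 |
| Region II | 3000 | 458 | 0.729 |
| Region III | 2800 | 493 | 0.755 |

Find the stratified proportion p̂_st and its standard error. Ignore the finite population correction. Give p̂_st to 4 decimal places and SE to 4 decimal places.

N = 10300; stratum weights W_h = N_h/N.
p̂_st = Σ W_h p̂_h = (4500·0.702 + 3000·0.729 + 2800·0.755)/10300 = 0.72427
V̂(p̂_st) = Σ W_h² p̂_h(1−p̂_h)/(n_h−1):
  stratum Region I: (4500/10300)²·0.702·0.298/673 = 5.9332e-05
  stratum Region II: (3000/10300)²·0.729·0.271/457 = 3.66732e-05
  stratum Region III: (2800/10300)²·0.755·0.245/492 = 2.77837e-05
V̂(p̂_st) = 0.000123789; SE = √V̂ = 0.011126

p̂_st ≈ 0.7243, SE ≈ 0.0111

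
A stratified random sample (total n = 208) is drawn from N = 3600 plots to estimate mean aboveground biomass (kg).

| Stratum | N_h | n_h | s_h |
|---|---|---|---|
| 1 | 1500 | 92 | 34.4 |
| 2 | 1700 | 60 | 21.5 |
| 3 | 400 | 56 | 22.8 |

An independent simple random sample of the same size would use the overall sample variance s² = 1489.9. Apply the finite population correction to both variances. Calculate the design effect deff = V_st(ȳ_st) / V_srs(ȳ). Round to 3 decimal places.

deff ≈ 0.571

V̂(ȳ_st) = Σ W_h² (1 − n_h/N_h) s_h²/n_h, with W_h = N_h/N and N = 3600:
  stratum 1: (1500/3600)²·(1 − 92/1500)·34.4²/92 = 2.09613
  stratum 2: (1700/3600)²·(1 − 60/1700)·21.5²/60 = 1.65735
  stratum 3: (400/3600)²·(1 − 56/400)·22.8²/56 = 0.0985587
V_st = 3.85203
V_srs = (1 − 208/3600)·1489.9/208 = 6.74912
deff = V_st / V_srs = 3.85203/6.74912 = 0.5707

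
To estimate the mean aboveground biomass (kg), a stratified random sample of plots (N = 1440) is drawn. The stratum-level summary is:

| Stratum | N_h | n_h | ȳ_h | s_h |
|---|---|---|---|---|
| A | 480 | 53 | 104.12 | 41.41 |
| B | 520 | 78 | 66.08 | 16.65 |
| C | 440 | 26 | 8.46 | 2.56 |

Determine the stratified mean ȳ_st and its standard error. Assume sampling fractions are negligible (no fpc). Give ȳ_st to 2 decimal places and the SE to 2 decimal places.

ȳ_st = Σ W_h ȳ_h = (480·104.12 + 520·66.08 + 440·8.46)/1440 = 61.15389
V̂(ȳ_st) = Σ W_h² s_h²/n_h, with W_h = N_h/N and N = 1440:
  stratum A: (480/1440)²·41.41²/53 = 3.59494
  stratum B: (520/1440)²·16.65²/78 = 0.463464
  stratum C: (440/1440)²·2.56²/26 = 0.0235335
V̂(ȳ_st) = 4.08194
SE(ȳ_st) = √4.08194 = 2.02038

ȳ_st ≈ 61.15, SE ≈ 2.02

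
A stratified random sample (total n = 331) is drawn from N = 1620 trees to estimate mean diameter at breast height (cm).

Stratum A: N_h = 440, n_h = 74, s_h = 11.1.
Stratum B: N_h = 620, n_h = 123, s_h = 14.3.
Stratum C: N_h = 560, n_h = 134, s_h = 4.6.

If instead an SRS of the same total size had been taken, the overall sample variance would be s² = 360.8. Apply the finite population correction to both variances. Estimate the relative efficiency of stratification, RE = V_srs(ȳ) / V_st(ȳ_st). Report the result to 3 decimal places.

V̂(ȳ_st) = Σ W_h² (1 − n_h/N_h) s_h²/n_h, with W_h = N_h/N and N = 1620:
  stratum A: (440/1620)²·(1 − 74/440)·11.1²/74 = 0.102169
  stratum B: (620/1620)²·(1 − 123/620)·14.3²/123 = 0.195202
  stratum C: (560/1620)²·(1 − 134/560)·4.6²/134 = 0.0143542
V_st = 0.311725
V_srs = (1 − 331/1620)·360.8/331 = 0.867314
Relative efficiency = V_srs / V_st = 0.867314/0.311725 = 2.7823

RE ≈ 2.782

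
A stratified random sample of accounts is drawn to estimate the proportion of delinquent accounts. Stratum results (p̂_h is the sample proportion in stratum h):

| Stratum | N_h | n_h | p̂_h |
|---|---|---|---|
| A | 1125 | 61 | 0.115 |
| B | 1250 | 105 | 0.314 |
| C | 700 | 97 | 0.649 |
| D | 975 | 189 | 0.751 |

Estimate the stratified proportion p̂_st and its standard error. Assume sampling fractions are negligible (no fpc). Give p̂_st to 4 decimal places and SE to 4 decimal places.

p̂_st ≈ 0.4218, SE ≈ 0.0214

N = 4050; stratum weights W_h = N_h/N.
p̂_st = Σ W_h p̂_h = (1125·0.115 + 1250·0.314 + 700·0.649 + 975·0.751)/4050 = 0.42183
V̂(p̂_st) = Σ W_h² p̂_h(1−p̂_h)/(n_h−1):
  stratum A: (1125/4050)²·0.115·0.885/60 = 0.000130883
  stratum B: (1250/4050)²·0.314·0.686/104 = 0.000197302
  stratum C: (700/4050)²·0.649·0.351/96 = 7.0887e-05
  stratum D: (975/4050)²·0.751·0.249/188 = 5.76475e-05
V̂(p̂_st) = 0.00045672; SE = √V̂ = 0.021371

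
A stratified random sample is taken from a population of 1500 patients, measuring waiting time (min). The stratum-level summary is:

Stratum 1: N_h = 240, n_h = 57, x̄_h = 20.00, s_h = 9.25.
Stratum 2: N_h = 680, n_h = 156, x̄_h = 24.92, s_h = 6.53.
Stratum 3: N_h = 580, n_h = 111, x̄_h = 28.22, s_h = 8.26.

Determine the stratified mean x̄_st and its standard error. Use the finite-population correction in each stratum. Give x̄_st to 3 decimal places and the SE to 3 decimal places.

x̄_st = Σ W_h x̄_h = (240·20.00 + 680·24.92 + 580·28.22)/1500 = 25.40880
V̂(x̄_st) = Σ W_h² (1 − n_h/N_h) s_h²/n_h, with W_h = N_h/N and N = 1500:
  stratum 1: (240/1500)²·(1 − 57/240)·9.25²/57 = 0.0293014
  stratum 2: (680/1500)²·(1 − 156/680)·6.53²/156 = 0.0432872
  stratum 3: (580/1500)²·(1 − 111/580)·8.26²/111 = 0.0743114
V̂(x̄_st) = 0.1469
SE(x̄_st) = √0.1469 = 0.383275

x̄_st ≈ 25.409, SE ≈ 0.383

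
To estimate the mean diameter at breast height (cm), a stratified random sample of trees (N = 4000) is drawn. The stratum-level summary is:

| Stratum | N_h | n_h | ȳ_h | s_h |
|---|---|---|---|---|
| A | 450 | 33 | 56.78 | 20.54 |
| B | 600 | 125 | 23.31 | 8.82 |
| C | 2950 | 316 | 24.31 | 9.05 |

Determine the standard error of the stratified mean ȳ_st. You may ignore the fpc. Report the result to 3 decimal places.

V̂(ȳ_st) = Σ W_h² s_h²/n_h, with W_h = N_h/N and N = 4000:
  stratum A: (450/4000)²·20.54²/33 = 0.161805
  stratum B: (600/4000)²·8.82²/125 = 0.0140026
  stratum C: (2950/4000)²·9.05²/316 = 0.140972
V̂(ȳ_st) = 0.31678
SE(ȳ_st) = √0.31678 = 0.562832

SE(ȳ_st) ≈ 0.563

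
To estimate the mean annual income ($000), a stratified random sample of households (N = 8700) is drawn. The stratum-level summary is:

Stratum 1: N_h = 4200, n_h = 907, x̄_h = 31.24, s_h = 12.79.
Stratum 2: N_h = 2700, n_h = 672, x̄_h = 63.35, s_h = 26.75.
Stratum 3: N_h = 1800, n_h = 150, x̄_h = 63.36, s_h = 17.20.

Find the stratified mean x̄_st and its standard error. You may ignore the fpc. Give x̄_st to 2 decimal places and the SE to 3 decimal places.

x̄_st ≈ 47.85, SE ≈ 0.479

x̄_st = Σ W_h x̄_h = (4200·31.24 + 2700·63.35 + 1800·63.36)/8700 = 47.85069
V̂(x̄_st) = Σ W_h² s_h²/n_h, with W_h = N_h/N and N = 8700:
  stratum 1: (4200/8700)²·12.79²/907 = 0.0420333
  stratum 2: (2700/8700)²·26.75²/672 = 0.102557
  stratum 3: (1800/8700)²·17.20²/150 = 0.0844252
V̂(x̄_st) = 0.229016
SE(x̄_st) = √0.229016 = 0.478556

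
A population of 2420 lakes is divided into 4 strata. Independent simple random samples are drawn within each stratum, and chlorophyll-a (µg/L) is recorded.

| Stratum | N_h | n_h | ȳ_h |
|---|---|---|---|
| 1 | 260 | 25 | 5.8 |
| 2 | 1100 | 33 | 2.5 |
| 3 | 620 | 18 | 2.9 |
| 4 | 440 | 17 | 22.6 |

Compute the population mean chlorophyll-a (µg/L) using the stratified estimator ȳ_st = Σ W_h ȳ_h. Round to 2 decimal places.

ȳ_st ≈ 6.61

N = Σ N_h = 2420. Stratum weights W_h = N_h/N.
ȳ_st = (260·5.8 + 1100·2.5 + 620·2.9 + 440·22.6) / 2420 = 6.6116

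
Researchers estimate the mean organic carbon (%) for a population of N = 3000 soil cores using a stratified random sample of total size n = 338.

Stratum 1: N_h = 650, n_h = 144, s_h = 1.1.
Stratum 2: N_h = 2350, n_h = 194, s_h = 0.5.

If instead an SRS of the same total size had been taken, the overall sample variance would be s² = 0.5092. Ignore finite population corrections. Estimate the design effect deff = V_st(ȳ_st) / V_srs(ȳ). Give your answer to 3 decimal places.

deff ≈ 0.787

V̂(ȳ_st) = Σ W_h² s_h²/n_h, with W_h = N_h/N and N = 3000:
  stratum 1: (650/3000)²·1.1²/144 = 0.000394464
  stratum 2: (2350/3000)²·0.5²/194 = 0.000790736
V_st = 0.0011852
V_srs = s²/n = 0.5092/338 = 0.00150651
deff = V_st / V_srs = 0.0011852/0.00150651 = 0.7867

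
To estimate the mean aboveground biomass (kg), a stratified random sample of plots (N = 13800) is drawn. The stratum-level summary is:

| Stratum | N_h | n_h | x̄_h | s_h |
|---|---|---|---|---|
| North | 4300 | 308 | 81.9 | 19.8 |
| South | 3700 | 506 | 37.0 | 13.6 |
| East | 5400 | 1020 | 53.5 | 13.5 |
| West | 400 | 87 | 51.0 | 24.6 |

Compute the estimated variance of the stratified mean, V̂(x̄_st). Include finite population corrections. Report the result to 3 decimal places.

V̂(x̄_st) ≈ 0.164

V̂(x̄_st) = Σ W_h² (1 − n_h/N_h) s_h²/n_h, with W_h = N_h/N and N = 13800:
  stratum North: (4300/13800)²·(1 − 308/4300)·19.8²/308 = 0.114731
  stratum South: (3700/13800)²·(1 − 506/3700)·13.6²/506 = 0.0226833
  stratum East: (5400/13800)²·(1 − 1020/5400)·13.5²/1020 = 0.022191
  stratum West: (400/13800)²·(1 − 87/400)·24.6²/87 = 0.00457296
V̂(x̄_st) = 0.164178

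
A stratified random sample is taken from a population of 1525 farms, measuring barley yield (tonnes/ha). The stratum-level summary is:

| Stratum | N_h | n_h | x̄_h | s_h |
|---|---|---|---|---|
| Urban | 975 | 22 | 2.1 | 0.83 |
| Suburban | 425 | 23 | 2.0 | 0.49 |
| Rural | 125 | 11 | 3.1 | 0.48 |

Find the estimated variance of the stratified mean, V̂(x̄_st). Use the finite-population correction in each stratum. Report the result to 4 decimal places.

V̂(x̄_st) = Σ W_h² (1 − n_h/N_h) s_h²/n_h, with W_h = N_h/N and N = 1525:
  stratum Urban: (975/1525)²·(1 − 22/975)·0.83²/22 = 0.012511
  stratum Suburban: (425/1525)²·(1 − 23/425)·0.49²/23 = 0.000766902
  stratum Rural: (125/1525)²·(1 − 11/125)·0.48²/11 = 0.000128341
V̂(x̄_st) = 0.0134062

V̂(x̄_st) ≈ 0.0134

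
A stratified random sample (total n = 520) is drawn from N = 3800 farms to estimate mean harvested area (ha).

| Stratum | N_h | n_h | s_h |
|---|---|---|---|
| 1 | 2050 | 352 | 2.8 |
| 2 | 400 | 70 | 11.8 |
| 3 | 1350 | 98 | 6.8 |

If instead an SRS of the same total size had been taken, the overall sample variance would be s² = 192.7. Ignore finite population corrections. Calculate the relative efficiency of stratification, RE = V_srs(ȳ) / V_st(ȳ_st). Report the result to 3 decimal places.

V̂(ȳ_st) = Σ W_h² s_h²/n_h, with W_h = N_h/N and N = 3800:
  stratum 1: (2050/3800)²·2.8²/352 = 0.00648207
  stratum 2: (400/3800)²·11.8²/70 = 0.0220404
  stratum 3: (1350/3800)²·6.8²/98 = 0.0595514
V_st = 0.0880739
V_srs = s²/n = 192.7/520 = 0.370577
Relative efficiency = V_srs / V_st = 0.370577/0.0880739 = 4.2076

RE ≈ 4.208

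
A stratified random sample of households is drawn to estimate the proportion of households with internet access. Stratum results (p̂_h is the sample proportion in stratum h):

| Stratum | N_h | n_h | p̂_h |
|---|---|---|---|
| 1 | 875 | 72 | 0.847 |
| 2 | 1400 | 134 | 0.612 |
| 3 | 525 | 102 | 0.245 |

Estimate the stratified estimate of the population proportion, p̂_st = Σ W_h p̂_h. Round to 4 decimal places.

N = 2800; stratum weights W_h = N_h/N.
p̂_st = Σ W_h p̂_h = (875·0.847 + 1400·0.612 + 525·0.245)/2800 = 0.61662

p̂_st ≈ 0.6166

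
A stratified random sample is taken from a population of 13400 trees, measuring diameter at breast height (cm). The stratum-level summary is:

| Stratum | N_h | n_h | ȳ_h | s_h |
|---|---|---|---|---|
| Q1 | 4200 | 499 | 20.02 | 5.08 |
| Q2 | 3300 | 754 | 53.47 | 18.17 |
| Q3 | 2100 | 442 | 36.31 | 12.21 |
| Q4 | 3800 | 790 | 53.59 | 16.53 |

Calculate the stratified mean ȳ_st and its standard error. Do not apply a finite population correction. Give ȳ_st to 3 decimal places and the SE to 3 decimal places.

ȳ_st ≈ 40.330, SE ≈ 0.260

ȳ_st = Σ W_h ȳ_h = (4200·20.02 + 3300·53.47 + 2100·36.31 + 3800·53.59)/13400 = 40.33045
V̂(ȳ_st) = Σ W_h² s_h²/n_h, with W_h = N_h/N and N = 13400:
  stratum Q1: (4200/13400)²·5.08²/499 = 0.00508061
  stratum Q2: (3300/13400)²·18.17²/754 = 0.0265556
  stratum Q3: (2100/13400)²·12.21²/442 = 0.00828396
  stratum Q4: (3800/13400)²·16.53²/790 = 0.0278148
V̂(ȳ_st) = 0.067735
SE(ȳ_st) = √0.067735 = 0.26026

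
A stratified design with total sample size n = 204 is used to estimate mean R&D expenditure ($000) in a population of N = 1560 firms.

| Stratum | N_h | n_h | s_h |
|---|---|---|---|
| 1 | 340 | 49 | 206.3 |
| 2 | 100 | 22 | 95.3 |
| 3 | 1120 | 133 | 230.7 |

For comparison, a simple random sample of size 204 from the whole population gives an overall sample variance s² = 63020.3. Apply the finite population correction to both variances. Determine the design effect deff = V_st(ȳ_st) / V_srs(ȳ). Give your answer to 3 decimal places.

V̂(ȳ_st) = Σ W_h² (1 − n_h/N_h) s_h²/n_h, with W_h = N_h/N and N = 1560:
  stratum 1: (340/1560)²·(1 − 49/340)·206.3²/49 = 35.3122
  stratum 2: (100/1560)²·(1 − 22/100)·95.3²/22 = 1.32315
  stratum 3: (1120/1560)²·(1 − 133/1120)·230.7²/133 = 181.773
V_st = 218.408
V_srs = (1 − 204/1560)·63020.3/204 = 268.525
deff = V_st / V_srs = 218.408/268.525 = 0.8134

deff ≈ 0.813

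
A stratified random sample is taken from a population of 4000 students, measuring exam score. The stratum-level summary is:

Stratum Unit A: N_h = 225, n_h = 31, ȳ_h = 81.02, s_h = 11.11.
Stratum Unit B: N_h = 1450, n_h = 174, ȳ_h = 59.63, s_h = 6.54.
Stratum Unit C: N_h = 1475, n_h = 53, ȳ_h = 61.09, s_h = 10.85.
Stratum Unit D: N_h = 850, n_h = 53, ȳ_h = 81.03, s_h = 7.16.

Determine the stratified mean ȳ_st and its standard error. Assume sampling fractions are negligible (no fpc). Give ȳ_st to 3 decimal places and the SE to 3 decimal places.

ȳ_st ≈ 65.919, SE ≈ 0.625

ȳ_st = Σ W_h ȳ_h = (225·81.02 + 1450·59.63 + 1475·61.09 + 850·81.03)/4000 = 65.91906
V̂(ȳ_st) = Σ W_h² s_h²/n_h, with W_h = N_h/N and N = 4000:
  stratum Unit A: (225/4000)²·11.11²/31 = 0.0125983
  stratum Unit B: (1450/4000)²·6.54²/174 = 0.0323015
  stratum Unit C: (1475/4000)²·10.85²/53 = 0.302028
  stratum Unit D: (850/4000)²·7.16²/53 = 0.0436785
V̂(ȳ_st) = 0.390607
SE(ȳ_st) = √0.390607 = 0.624985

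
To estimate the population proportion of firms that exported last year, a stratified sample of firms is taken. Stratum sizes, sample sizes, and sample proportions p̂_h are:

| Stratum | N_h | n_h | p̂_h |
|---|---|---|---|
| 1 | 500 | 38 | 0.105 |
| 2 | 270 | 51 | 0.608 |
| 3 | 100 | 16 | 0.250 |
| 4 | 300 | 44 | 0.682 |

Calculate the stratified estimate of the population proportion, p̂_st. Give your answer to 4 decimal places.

N = 1170; stratum weights W_h = N_h/N.
p̂_st = Σ W_h p̂_h = (500·0.105 + 270·0.608 + 100·0.250 + 300·0.682)/1170 = 0.38142

p̂_st ≈ 0.3814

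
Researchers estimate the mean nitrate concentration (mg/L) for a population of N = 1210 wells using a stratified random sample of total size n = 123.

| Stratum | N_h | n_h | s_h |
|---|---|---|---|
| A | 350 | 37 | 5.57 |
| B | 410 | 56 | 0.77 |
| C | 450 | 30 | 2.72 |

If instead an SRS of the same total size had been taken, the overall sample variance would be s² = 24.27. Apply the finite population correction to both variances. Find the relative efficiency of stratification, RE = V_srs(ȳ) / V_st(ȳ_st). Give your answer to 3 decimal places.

V̂(ȳ_st) = Σ W_h² (1 − n_h/N_h) s_h²/n_h, with W_h = N_h/N and N = 1210:
  stratum A: (350/1210)²·(1 − 37/350)·5.57²/37 = 0.0627408
  stratum B: (410/1210)²·(1 − 56/410)·0.77²/56 = 0.00104957
  stratum C: (450/1210)²·(1 − 30/450)·2.72²/30 = 0.0318352
V_st = 0.0956256
V_srs = (1 − 123/1210)·24.27/123 = 0.177259
Relative efficiency = V_srs / V_st = 0.177259/0.0956256 = 1.8537

RE ≈ 1.854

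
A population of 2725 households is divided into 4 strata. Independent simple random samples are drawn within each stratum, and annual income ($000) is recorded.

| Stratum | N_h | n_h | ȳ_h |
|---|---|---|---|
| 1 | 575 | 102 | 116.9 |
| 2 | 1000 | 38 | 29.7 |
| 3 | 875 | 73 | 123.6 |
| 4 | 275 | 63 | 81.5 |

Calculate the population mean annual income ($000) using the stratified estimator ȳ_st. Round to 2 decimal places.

ȳ_st ≈ 83.48

N = Σ N_h = 2725. Stratum weights W_h = N_h/N.
ȳ_st = (575·116.9 + 1000·29.7 + 875·123.6 + 275·81.5) / 2725 = 83.4789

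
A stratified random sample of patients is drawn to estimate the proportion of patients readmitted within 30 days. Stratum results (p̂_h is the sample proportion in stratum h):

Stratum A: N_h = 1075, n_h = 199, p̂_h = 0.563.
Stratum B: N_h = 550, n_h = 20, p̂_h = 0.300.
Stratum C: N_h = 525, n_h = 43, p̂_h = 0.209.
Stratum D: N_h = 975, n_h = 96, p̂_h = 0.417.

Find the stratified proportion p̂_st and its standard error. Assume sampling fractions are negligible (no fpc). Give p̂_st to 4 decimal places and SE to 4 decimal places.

N = 3125; stratum weights W_h = N_h/N.
p̂_st = Σ W_h p̂_h = (1075·0.563 + 550·0.300 + 525·0.209 + 975·0.417)/3125 = 0.41169
V̂(p̂_st) = Σ W_h² p̂_h(1−p̂_h)/(n_h−1):
  stratum A: (1075/3125)²·0.563·0.437/198 = 0.000147042
  stratum B: (550/3125)²·0.300·0.700/19 = 0.000342366
  stratum C: (525/3125)²·0.209·0.791/42 = 0.000111094
  stratum D: (975/3125)²·0.417·0.583/95 = 0.000249109
V̂(p̂_st) = 0.000849612; SE = √V̂ = 0.0291481

p̂_st ≈ 0.4117, SE ≈ 0.0291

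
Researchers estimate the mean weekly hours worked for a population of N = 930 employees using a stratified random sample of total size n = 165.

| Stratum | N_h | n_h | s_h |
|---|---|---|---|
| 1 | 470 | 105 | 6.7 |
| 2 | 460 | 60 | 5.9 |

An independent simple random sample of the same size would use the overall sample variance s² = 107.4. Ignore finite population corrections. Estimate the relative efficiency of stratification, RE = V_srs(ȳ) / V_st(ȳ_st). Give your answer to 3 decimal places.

RE ≈ 2.592

V̂(ȳ_st) = Σ W_h² s_h²/n_h, with W_h = N_h/N and N = 930:
  stratum 1: (470/930)²·6.7²/105 = 0.109192
  stratum 2: (460/930)²·5.9²/60 = 0.141939
V_st = 0.251131
V_srs = s²/n = 107.4/165 = 0.650909
Relative efficiency = V_srs / V_st = 0.650909/0.251131 = 2.5919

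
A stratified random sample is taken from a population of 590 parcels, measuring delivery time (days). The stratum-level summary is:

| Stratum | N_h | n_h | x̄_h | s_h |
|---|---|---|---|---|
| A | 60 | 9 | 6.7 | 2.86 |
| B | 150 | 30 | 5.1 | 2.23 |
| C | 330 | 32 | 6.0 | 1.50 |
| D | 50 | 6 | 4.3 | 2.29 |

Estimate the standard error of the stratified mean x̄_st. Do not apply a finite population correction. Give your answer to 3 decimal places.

SE(x̄_st) ≈ 0.220

V̂(x̄_st) = Σ W_h² s_h²/n_h, with W_h = N_h/N and N = 590:
  stratum A: (60/590)²·2.86²/9 = 0.00939914
  stratum B: (150/590)²·2.23²/30 = 0.0107144
  stratum C: (330/590)²·1.50²/32 = 0.0219966
  stratum D: (50/590)²·2.29²/6 = 0.00627705
V̂(x̄_st) = 0.0483872
SE(x̄_st) = √0.0483872 = 0.219971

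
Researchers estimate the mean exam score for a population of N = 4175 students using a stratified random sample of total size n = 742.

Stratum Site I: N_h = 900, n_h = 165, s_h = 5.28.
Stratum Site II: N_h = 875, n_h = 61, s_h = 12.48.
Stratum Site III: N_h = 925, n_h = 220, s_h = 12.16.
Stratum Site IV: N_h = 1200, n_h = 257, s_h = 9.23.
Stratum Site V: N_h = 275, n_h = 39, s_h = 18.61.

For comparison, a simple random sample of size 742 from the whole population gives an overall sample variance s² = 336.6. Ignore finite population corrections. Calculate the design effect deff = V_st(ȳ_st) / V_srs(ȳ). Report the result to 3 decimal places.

V̂(ȳ_st) = Σ W_h² s_h²/n_h, with W_h = N_h/N and N = 4175:
  stratum Site I: (900/4175)²·5.28²/165 = 0.00785156
  stratum Site II: (875/4175)²·12.48²/61 = 0.112151
  stratum Site III: (925/4175)²·12.16²/220 = 0.0329925
  stratum Site IV: (1200/4175)²·9.23²/257 = 0.0273854
  stratum Site V: (275/4175)²·18.61²/39 = 0.0385284
V_st = 0.218909
V_srs = s²/n = 336.6/742 = 0.453639
deff = V_st / V_srs = 0.218909/0.453639 = 0.4826

deff ≈ 0.483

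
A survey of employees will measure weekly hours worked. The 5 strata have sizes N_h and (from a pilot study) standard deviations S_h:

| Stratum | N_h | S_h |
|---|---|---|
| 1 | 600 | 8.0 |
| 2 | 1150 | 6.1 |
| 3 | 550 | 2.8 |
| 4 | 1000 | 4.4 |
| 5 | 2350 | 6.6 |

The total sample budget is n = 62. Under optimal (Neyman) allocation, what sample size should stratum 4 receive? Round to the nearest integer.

Neyman allocation: n_h = n · N_h S_h / Σ N_i S_i, with n = 62.
  stratum 1: N_h·S_h = 600·8.0 = 4800.00
  stratum 2: N_h·S_h = 1150·6.1 = 7015.00
  stratum 3: N_h·S_h = 550·2.8 = 1540.00
  stratum 4: N_h·S_h = 1000·4.4 = 4400.00
  stratum 5: N_h·S_h = 2350·6.6 = 15510.00
Σ N_h S_h = 33265.00
n for stratum 4 = 62·4400.00/33265.00 = 8.201 → 8

8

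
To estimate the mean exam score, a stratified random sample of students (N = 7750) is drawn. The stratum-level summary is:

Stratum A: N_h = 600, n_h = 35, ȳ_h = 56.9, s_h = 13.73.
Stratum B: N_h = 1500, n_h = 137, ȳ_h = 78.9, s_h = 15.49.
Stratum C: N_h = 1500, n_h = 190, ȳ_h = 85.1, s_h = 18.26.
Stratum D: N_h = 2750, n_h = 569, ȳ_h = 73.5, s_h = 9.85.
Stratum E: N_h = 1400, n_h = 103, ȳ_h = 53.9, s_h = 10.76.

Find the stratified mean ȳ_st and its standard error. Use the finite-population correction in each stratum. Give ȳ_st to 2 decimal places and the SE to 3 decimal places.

ȳ_st = Σ W_h ȳ_h = (600·56.9 + 1500·78.9 + 1500·85.1 + 2750·73.5 + 1400·53.9)/7750 = 71.96452
V̂(ȳ_st) = Σ W_h² (1 − n_h/N_h) s_h²/n_h, with W_h = N_h/N and N = 7750:
  stratum A: (600/7750)²·(1 − 35/600)·13.73²/35 = 0.0303997
  stratum B: (1500/7750)²·(1 − 137/1500)·15.49²/137 = 0.0596164
  stratum C: (1500/7750)²·(1 − 190/1500)·18.26²/190 = 0.0574126
  stratum D: (2750/7750)²·(1 − 569/2750)·9.85²/569 = 0.0170273
  stratum E: (1400/7750)²·(1 − 103/1400)·10.76²/103 = 0.0339822
V̂(ȳ_st) = 0.198438
SE(ȳ_st) = √0.198438 = 0.445464

ȳ_st ≈ 71.96, SE ≈ 0.445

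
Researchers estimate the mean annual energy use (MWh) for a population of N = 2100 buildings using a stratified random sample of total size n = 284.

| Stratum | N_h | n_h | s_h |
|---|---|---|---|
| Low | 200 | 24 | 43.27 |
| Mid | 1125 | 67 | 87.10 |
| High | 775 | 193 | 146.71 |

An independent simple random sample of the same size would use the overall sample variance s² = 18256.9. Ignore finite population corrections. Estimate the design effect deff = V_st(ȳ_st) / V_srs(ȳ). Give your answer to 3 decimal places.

V̂(ȳ_st) = Σ W_h² s_h²/n_h, with W_h = N_h/N and N = 2100:
  stratum Low: (200/2100)²·43.27²/24 = 0.707594
  stratum Mid: (1125/2100)²·87.10²/67 = 32.4959
  stratum High: (775/2100)²·146.71²/193 = 15.1889
V_st = 48.3924
V_srs = s²/n = 18256.9/284 = 64.2849
deff = V_st / V_srs = 48.3924/64.2849 = 0.7528

deff ≈ 0.753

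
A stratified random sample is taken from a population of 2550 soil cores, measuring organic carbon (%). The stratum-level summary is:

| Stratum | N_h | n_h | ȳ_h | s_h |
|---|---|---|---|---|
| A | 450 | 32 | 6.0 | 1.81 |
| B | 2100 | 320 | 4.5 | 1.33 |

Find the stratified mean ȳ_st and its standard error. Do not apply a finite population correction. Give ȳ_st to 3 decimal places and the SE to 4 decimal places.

ȳ_st ≈ 4.765, SE ≈ 0.0833

ȳ_st = Σ W_h ȳ_h = (450·6.0 + 2100·4.5)/2550 = 4.76471
V̂(ȳ_st) = Σ W_h² s_h²/n_h, with W_h = N_h/N and N = 2550:
  stratum A: (450/2550)²·1.81²/32 = 0.00318825
  stratum B: (2100/2550)²·1.33²/320 = 0.00374897
V̂(ȳ_st) = 0.00693721
SE(ȳ_st) = √0.00693721 = 0.0832899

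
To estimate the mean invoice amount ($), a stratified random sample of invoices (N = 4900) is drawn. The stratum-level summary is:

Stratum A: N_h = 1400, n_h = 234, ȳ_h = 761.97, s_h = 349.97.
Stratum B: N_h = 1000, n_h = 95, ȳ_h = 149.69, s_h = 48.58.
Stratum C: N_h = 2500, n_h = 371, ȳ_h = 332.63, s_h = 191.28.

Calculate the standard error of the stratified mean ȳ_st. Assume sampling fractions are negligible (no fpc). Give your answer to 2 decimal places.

V̂(ȳ_st) = Σ W_h² s_h²/n_h, with W_h = N_h/N and N = 4900:
  stratum A: (1400/4900)²·349.97²/234 = 42.7277
  stratum B: (1000/4900)²·48.58²/95 = 1.03466
  stratum C: (2500/4900)²·191.28²/371 = 25.6716
V̂(ȳ_st) = 69.434
SE(ȳ_st) = √69.434 = 8.33271

SE(ȳ_st) ≈ 8.33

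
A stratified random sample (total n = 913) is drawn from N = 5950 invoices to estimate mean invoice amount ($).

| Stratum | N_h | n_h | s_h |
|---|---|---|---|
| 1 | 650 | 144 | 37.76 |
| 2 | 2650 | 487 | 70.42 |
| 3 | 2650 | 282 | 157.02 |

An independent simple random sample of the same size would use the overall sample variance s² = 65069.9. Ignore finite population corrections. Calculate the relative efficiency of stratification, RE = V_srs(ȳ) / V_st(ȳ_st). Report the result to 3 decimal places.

RE ≈ 3.658

V̂(ȳ_st) = Σ W_h² s_h²/n_h, with W_h = N_h/N and N = 5950:
  stratum 1: (650/5950)²·37.76²/144 = 0.118166
  stratum 2: (2650/5950)²·70.42²/487 = 2.01986
  stratum 3: (2650/5950)²·157.02²/282 = 17.3428
V_st = 19.4808
V_srs = s²/n = 65069.9/913 = 71.2704
Relative efficiency = V_srs / V_st = 71.2704/19.4808 = 3.6585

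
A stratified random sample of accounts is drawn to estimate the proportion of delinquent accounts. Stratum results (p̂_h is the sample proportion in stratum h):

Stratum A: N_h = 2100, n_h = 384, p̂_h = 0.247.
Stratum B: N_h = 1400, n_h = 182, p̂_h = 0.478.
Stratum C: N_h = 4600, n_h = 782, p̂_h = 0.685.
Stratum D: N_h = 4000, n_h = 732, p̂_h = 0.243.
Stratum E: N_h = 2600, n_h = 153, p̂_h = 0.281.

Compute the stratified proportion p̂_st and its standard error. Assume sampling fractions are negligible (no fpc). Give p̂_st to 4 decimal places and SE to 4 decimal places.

p̂_st ≈ 0.4110, SE ≈ 0.0105

N = 14700; stratum weights W_h = N_h/N.
p̂_st = Σ W_h p̂_h = (2100·0.247 + 1400·0.478 + 4600·0.685 + 4000·0.243 + 2600·0.281)/14700 = 0.41099
V̂(p̂_st) = Σ W_h² p̂_h(1−p̂_h)/(n_h−1):
  stratum A: (2100/14700)²·0.247·0.753/383 = 9.91053e-06
  stratum B: (1400/14700)²·0.478·0.522/181 = 1.25038e-05
  stratum C: (4600/14700)²·0.685·0.315/781 = 2.7054e-05
  stratum D: (4000/14700)²·0.243·0.757/731 = 1.86325e-05
  stratum E: (2600/14700)²·0.281·0.719/152 = 4.15818e-05
V̂(p̂_st) = 0.000109683; SE = √V̂ = 0.0104729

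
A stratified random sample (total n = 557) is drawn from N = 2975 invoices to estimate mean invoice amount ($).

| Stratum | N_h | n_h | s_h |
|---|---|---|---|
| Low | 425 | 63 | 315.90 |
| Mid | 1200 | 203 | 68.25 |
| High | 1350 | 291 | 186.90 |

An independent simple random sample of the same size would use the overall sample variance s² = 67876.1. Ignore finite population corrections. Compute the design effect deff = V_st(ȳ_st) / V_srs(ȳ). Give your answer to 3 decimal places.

V̂(ȳ_st) = Σ W_h² s_h²/n_h, with W_h = N_h/N and N = 2975:
  stratum Low: (425/2975)²·315.90²/63 = 32.3268
  stratum Mid: (1200/2975)²·68.25²/203 = 3.73334
  stratum High: (1350/2975)²·186.90²/291 = 24.7183
V_st = 60.7785
V_srs = s²/n = 67876.1/557 = 121.86
deff = V_st / V_srs = 60.7785/121.86 = 0.4988

deff ≈ 0.499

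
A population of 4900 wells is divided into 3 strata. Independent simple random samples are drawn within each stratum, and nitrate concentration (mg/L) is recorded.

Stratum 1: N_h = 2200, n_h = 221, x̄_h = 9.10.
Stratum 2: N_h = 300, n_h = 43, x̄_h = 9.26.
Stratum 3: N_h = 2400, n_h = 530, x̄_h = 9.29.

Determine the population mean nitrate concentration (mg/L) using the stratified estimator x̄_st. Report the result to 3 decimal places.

x̄_st ≈ 9.203

N = Σ N_h = 4900. Stratum weights W_h = N_h/N.
x̄_st = (2200·9.10 + 300·9.26 + 2400·9.29) / 4900 = 9.20286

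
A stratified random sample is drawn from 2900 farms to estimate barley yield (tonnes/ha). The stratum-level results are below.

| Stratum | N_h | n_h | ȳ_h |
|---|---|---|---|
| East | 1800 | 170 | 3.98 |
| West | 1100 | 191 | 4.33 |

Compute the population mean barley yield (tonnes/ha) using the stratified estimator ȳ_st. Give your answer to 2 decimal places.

N = Σ N_h = 2900. Stratum weights W_h = N_h/N.
ȳ_st = (1800·3.98 + 1100·4.33) / 2900 = 4.1128

ȳ_st ≈ 4.11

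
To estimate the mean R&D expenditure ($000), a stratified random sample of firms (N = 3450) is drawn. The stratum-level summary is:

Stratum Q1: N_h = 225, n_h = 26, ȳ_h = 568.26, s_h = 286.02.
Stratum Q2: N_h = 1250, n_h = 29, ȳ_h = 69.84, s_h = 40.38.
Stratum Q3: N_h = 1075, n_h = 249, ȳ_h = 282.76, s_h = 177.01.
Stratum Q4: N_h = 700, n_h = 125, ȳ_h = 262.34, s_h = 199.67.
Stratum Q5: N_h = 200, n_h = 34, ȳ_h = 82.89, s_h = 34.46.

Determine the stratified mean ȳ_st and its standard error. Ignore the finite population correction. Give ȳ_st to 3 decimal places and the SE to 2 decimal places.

ȳ_st = Σ W_h ȳ_h = (225·568.26 + 1250·69.84 + 1075·282.76 + 700·262.34 + 200·82.89)/3450 = 208.50478
V̂(ȳ_st) = Σ W_h² s_h²/n_h, with W_h = N_h/N and N = 3450:
  stratum Q1: (225/3450)²·286.02²/26 = 13.3828
  stratum Q2: (1250/3450)²·40.38²/29 = 7.38102
  stratum Q3: (1075/3450)²·177.01²/249 = 12.2173
  stratum Q4: (700/3450)²·199.67²/125 = 13.1303
  stratum Q5: (200/3450)²·34.46²/34 = 0.117374
V̂(ȳ_st) = 46.2287
SE(ȳ_st) = √46.2287 = 6.79917

ȳ_st ≈ 208.505, SE ≈ 6.80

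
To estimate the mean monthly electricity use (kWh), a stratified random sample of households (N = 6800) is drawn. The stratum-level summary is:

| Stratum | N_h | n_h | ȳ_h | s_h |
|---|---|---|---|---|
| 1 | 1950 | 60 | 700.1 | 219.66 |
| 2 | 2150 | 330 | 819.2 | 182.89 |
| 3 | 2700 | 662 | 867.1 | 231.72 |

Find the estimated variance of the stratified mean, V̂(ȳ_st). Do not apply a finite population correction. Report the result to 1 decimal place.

V̂(ȳ_st) = Σ W_h² s_h²/n_h, with W_h = N_h/N and N = 6800:
  stratum 1: (1950/6800)²·219.66²/60 = 66.1305
  stratum 2: (2150/6800)²·182.89²/330 = 10.1327
  stratum 3: (2700/6800)²·231.72²/662 = 12.7873
V̂(ȳ_st) = 89.0505

V̂(ȳ_st) ≈ 89.1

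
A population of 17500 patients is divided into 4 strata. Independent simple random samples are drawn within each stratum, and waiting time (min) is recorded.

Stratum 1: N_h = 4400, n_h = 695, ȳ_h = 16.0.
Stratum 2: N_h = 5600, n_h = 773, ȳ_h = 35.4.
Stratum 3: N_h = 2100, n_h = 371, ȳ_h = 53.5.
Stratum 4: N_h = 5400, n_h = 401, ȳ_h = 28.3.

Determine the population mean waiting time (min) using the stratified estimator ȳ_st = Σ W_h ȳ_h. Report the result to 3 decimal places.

ȳ_st ≈ 30.503

N = Σ N_h = 17500. Stratum weights W_h = N_h/N.
ȳ_st = (4400·16.0 + 5600·35.4 + 2100·53.5 + 5400·28.3) / 17500 = 30.50343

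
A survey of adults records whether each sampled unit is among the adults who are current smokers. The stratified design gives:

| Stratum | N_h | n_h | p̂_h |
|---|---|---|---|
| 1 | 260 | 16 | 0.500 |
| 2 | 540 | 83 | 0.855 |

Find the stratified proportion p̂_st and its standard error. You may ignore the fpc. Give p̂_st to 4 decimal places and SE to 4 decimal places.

p̂_st ≈ 0.7396, SE ≈ 0.0495

N = 800; stratum weights W_h = N_h/N.
p̂_st = Σ W_h p̂_h = (260·0.500 + 540·0.855)/800 = 0.73963
V̂(p̂_st) = Σ W_h² p̂_h(1−p̂_h)/(n_h−1):
  stratum 1: (260/800)²·0.500·0.500/15 = 0.00176042
  stratum 2: (540/800)²·0.855·0.145/82 = 0.000688855
V̂(p̂_st) = 0.00244927; SE = √V̂ = 0.0494901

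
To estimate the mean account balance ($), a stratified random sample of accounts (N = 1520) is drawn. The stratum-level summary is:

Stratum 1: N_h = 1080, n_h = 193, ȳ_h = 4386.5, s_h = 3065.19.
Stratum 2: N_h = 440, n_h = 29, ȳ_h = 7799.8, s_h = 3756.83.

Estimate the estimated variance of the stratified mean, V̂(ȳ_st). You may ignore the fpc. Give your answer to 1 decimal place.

V̂(ȳ_st) ≈ 65357.9

V̂(ȳ_st) = Σ W_h² s_h²/n_h, with W_h = N_h/N and N = 1520:
  stratum 1: (1080/1520)²·3065.19²/193 = 24576.4
  stratum 2: (440/1520)²·3756.83²/29 = 40781.5
V̂(ȳ_st) = 65357.9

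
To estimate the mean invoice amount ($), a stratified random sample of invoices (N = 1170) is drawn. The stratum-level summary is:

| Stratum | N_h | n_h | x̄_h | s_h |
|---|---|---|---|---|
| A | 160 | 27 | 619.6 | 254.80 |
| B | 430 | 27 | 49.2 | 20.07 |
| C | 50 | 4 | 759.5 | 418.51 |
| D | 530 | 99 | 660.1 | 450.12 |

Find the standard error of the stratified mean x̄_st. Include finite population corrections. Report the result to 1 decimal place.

V̂(x̄_st) = Σ W_h² (1 − n_h/N_h) s_h²/n_h, with W_h = N_h/N and N = 1170:
  stratum A: (160/1170)²·(1 − 27/160)·254.80²/27 = 37.3796
  stratum B: (430/1170)²·(1 − 27/430)·20.07²/27 = 1.88857
  stratum C: (50/1170)²·(1 − 4/50)·418.51²/4 = 73.5712
  stratum D: (530/1170)²·(1 − 99/530)·450.12²/99 = 341.51
V̂(x̄_st) = 454.349
SE(x̄_st) = √454.349 = 21.3155

SE(x̄_st) ≈ 21.3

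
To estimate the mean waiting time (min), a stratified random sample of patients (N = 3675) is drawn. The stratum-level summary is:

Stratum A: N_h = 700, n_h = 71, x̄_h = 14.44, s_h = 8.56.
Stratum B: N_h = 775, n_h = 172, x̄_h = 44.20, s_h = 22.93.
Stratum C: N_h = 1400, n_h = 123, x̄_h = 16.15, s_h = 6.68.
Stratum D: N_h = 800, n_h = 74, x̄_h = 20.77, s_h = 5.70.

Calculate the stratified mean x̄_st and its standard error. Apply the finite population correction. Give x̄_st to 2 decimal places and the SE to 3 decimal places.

x̄_st ≈ 22.75, SE ≈ 0.454

x̄_st = Σ W_h x̄_h = (700·14.44 + 775·44.20 + 1400·16.15 + 800·20.77)/3675 = 22.74531
V̂(x̄_st) = Σ W_h² (1 − n_h/N_h) s_h²/n_h, with W_h = N_h/N and N = 3675:
  stratum A: (700/3675)²·(1 − 71/700)·8.56²/71 = 0.0336452
  stratum B: (775/3675)²·(1 − 172/775)·22.93²/172 = 0.105775
  stratum C: (1400/3675)²·(1 − 123/1400)·6.68²/123 = 0.0480233
  stratum D: (800/3675)²·(1 − 74/800)·5.70²/74 = 0.0188812
V̂(x̄_st) = 0.206325
SE(x̄_st) = √0.206325 = 0.45423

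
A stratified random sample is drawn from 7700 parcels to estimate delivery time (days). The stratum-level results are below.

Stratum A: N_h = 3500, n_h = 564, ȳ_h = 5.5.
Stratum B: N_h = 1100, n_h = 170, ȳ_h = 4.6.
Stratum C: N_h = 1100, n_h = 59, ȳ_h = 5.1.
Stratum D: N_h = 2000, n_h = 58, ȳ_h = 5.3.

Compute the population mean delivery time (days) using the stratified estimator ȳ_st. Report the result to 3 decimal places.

ȳ_st ≈ 5.262

N = Σ N_h = 7700. Stratum weights W_h = N_h/N.
ȳ_st = (3500·5.5 + 1100·4.6 + 1100·5.1 + 2000·5.3) / 7700 = 5.26234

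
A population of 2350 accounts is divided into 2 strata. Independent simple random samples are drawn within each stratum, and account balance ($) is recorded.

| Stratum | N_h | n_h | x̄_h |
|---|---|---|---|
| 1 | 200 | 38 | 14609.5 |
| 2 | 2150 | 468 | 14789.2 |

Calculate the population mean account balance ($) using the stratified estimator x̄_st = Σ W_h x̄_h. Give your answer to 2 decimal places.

x̄_st ≈ 14773.91

N = Σ N_h = 2350. Stratum weights W_h = N_h/N.
x̄_st = (200·14609.5 + 2150·14789.2) / 2350 = 14773.9064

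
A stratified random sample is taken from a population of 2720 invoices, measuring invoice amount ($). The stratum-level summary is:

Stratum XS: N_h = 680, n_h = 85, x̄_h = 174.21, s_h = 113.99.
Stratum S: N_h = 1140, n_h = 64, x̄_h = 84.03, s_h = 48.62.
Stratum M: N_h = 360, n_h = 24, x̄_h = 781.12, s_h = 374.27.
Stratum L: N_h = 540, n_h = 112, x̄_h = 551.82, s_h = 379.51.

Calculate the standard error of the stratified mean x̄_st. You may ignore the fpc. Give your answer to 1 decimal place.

SE(x̄_st) ≈ 13.0

V̂(x̄_st) = Σ W_h² s_h²/n_h, with W_h = N_h/N and N = 2720:
  stratum XS: (680/2720)²·113.99²/85 = 9.55421
  stratum S: (1140/2720)²·48.62²/64 = 6.48816
  stratum M: (360/2720)²·374.27²/24 = 102.241
  stratum L: (540/2720)²·379.51²/112 = 50.6848
V̂(x̄_st) = 168.968
SE(x̄_st) = √168.968 = 12.9988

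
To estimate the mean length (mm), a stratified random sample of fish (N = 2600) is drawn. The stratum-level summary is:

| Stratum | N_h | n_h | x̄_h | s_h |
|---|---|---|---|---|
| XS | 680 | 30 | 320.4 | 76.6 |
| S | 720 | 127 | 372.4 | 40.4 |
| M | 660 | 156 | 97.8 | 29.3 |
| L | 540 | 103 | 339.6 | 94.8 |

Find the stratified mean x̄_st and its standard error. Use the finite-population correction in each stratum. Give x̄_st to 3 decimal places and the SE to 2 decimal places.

x̄_st = Σ W_h x̄_h = (680·320.4 + 720·372.4 + 660·97.8 + 540·339.6)/2600 = 282.28154
V̂(x̄_st) = Σ W_h² (1 − n_h/N_h) s_h²/n_h, with W_h = N_h/N and N = 2600:
  stratum XS: (680/2600)²·(1 − 30/680)·76.6²/30 = 12.7883
  stratum S: (720/2600)²·(1 − 127/720)·40.4²/127 = 0.811707
  stratum M: (660/2600)²·(1 − 156/660)·29.3²/156 = 0.270794
  stratum L: (540/2600)²·(1 − 103/540)·94.8²/103 = 3.04585
V̂(x̄_st) = 16.9166
SE(x̄_st) = √16.9166 = 4.11298

x̄_st ≈ 282.282, SE ≈ 4.11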